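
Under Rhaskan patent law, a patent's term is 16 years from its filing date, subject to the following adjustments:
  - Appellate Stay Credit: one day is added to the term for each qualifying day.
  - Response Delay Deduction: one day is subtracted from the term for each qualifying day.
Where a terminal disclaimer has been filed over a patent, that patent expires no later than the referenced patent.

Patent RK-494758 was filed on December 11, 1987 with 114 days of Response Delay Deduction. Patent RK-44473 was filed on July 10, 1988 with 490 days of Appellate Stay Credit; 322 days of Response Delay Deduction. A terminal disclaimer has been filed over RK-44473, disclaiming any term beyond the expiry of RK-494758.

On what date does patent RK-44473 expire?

Natural term of RK-44473:
  Base: filing + 16 years → 10 July 2004.
  Appellate Stay Credit: +490 days → 12 November 2005.
  Response Delay Deduction: −322 days → 25 December 2004.
Expiry of referenced patent RK-494758:
  Base: filing + 16 years → 11 December 2003.
  Response Delay Deduction: −114 days → 19 August 2003.
Terminal disclaimer: RK-44473 expires on the earlier of 25 December 2004 and 19 August 2003.

2003-08-19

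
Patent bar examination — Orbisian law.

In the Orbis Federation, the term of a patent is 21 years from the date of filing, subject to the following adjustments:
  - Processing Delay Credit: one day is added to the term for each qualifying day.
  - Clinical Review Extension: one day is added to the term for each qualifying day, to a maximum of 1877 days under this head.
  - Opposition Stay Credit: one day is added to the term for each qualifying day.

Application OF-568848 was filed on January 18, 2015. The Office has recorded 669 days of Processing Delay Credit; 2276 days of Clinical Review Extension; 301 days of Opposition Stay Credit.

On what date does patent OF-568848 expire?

2043-11-04

Base term: filing date + 21 years → 18 January 2036.
Processing Delay Credit: +669 days → 17 November 2037.
Clinical Review Extension: 2276 days claimed exceeds the 1877-day cap, so +1877 days → 7 January 2043.
Opposition Stay Credit: +301 days → 4 November 2043.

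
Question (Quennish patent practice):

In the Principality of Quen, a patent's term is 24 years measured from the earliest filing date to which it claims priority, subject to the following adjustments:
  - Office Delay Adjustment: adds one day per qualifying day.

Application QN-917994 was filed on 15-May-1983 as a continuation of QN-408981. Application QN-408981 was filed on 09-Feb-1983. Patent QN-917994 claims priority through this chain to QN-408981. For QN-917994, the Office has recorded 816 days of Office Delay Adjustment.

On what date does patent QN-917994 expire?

2009-05-05

Earliest priority filing: 9 February 1983.
Base term: 9 February 1983 + 24 years → 9 February 2007.
Office Delay Adjustment: +816 days → 5 May 2009.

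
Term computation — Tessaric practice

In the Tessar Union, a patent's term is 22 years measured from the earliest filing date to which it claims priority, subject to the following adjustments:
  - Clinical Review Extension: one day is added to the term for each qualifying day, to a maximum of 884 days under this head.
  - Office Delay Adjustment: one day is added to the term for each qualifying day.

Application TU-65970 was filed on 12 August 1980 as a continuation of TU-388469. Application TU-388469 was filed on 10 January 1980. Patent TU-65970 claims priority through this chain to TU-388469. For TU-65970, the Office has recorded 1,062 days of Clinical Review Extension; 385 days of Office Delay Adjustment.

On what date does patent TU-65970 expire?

Earliest priority filing: 10 January 1980.
Base term: 10 January 1980 + 22 years → 10 January 2002.
Clinical Review Extension: 1062 days claimed exceeds the 884-day cap, so +884 days → 12 June 2004.
Office Delay Adjustment: +385 days → 2 July 2005.

2005-07-02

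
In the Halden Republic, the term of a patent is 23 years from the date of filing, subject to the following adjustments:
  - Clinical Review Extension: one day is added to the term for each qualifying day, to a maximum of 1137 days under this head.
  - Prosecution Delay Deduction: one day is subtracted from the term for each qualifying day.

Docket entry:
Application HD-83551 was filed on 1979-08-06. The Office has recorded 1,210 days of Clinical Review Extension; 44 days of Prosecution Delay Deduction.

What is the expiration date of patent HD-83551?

Base term: filing date + 23 years → 6 August 2002.
Clinical Review Extension: 1210 days claimed exceeds the 1137-day cap, so +1137 days → 16 September 2005.
Prosecution Delay Deduction: −44 days → 3 August 2005.

August 3, 2005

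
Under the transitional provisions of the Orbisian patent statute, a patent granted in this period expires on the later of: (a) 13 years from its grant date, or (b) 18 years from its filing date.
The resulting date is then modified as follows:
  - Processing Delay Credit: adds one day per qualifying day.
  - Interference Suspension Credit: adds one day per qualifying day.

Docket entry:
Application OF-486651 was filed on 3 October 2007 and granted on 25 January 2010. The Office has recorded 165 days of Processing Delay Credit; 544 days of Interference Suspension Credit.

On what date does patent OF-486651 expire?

September 12, 2027

(a) grant + 13 years → 25 January 2023.
(b) filing + 18 years → 3 October 2025.
Later of the two: 3 October 2025.
Processing Delay Credit: +165 days → 17 March 2026.
Interference Suspension Credit: +544 days → 12 September 2027.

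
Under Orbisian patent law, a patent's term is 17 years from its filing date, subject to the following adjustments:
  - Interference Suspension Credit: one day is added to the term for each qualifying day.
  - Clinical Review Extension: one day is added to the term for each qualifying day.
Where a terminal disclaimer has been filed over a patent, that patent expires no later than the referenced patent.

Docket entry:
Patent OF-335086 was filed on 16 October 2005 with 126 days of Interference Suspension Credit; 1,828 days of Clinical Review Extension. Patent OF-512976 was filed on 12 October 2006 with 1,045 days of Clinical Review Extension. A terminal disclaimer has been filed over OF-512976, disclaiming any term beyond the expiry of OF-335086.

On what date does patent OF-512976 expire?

August 22, 2026

Natural term of OF-512976:
  Base: filing + 17 years → 12 October 2023.
  Clinical Review Extension: +1045 days → 22 August 2026.
Expiry of referenced patent OF-335086:
  Base: filing + 17 years → 16 October 2022.
  Interference Suspension Credit: +126 days → 19 February 2023.
  Clinical Review Extension: +1828 days → 21 February 2028.
Terminal disclaimer: OF-512976 expires on the earlier of 22 August 2026 and 21 February 2028.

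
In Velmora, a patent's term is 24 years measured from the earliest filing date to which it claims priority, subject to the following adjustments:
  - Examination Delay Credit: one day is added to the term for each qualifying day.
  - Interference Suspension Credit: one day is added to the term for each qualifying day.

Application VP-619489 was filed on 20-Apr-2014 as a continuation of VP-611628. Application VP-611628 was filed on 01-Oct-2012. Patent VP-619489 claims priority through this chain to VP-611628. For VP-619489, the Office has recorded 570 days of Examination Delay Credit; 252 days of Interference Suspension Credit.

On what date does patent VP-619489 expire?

January 1, 2039

Earliest priority filing: 1 October 2012.
Base term: 1 October 2012 + 24 years → 1 October 2036.
Examination Delay Credit: +570 days → 24 April 2038.
Interference Suspension Credit: +252 days → 1 January 2039.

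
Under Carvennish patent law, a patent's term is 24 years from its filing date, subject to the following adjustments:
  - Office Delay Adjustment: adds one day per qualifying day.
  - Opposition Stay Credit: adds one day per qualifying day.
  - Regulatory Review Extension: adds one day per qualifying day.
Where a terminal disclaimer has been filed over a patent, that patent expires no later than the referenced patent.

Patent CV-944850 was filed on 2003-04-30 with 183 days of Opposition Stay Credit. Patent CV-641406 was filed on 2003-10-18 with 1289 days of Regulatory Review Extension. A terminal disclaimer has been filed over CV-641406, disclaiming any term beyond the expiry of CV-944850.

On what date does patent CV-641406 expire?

Natural term of CV-641406:
  Base: filing + 24 years → 18 October 2027.
  Regulatory Review Extension: +1289 days → 29 April 2031.
Expiry of referenced patent CV-944850:
  Base: filing + 24 years → 30 April 2027.
  Opposition Stay Credit: +183 days → 30 October 2027.
Terminal disclaimer: CV-641406 expires on the earlier of 29 April 2031 and 30 October 2027.

2027-10-30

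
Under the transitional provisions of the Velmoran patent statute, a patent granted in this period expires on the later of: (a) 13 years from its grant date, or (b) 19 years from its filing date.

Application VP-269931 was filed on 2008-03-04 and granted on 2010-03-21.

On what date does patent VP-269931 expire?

(a) grant + 13 years → 21 March 2023.
(b) filing + 19 years → 4 March 2027.
Later of the two: 4 March 2027.

March 4, 2027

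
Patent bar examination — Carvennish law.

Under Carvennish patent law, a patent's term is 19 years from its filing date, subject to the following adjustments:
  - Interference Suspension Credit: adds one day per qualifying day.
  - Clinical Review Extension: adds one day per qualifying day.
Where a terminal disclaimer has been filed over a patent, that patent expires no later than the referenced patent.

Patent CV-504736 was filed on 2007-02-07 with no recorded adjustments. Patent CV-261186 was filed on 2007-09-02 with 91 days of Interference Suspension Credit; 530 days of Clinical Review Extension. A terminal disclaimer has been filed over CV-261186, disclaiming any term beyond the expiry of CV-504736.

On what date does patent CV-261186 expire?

Natural term of CV-261186:
  Base: filing + 19 years → 2 September 2026.
  Interference Suspension Credit: +91 days → 2 December 2026.
  Clinical Review Extension: +530 days → 15 May 2028.
Expiry of referenced patent CV-504736:
  Base: filing + 19 years → 7 February 2026.
Terminal disclaimer: CV-261186 expires on the earlier of 15 May 2028 and 7 February 2026.

February 7, 2026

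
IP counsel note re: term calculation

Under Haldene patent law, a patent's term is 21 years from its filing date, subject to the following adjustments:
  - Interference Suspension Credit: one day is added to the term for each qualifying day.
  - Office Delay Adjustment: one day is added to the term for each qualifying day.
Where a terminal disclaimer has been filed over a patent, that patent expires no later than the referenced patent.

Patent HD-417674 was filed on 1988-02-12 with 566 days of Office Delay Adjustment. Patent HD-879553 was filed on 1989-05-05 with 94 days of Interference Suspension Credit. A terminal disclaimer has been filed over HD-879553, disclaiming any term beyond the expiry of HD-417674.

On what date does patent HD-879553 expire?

2010-08-07

Natural term of HD-879553:
  Base: filing + 21 years → 5 May 2010.
  Interference Suspension Credit: +94 days → 7 August 2010.
Expiry of referenced patent HD-417674:
  Base: filing + 21 years → 12 February 2009.
  Office Delay Adjustment: +566 days → 1 September 2010.
Terminal disclaimer: HD-879553 expires on the earlier of 7 August 2010 and 1 September 2010.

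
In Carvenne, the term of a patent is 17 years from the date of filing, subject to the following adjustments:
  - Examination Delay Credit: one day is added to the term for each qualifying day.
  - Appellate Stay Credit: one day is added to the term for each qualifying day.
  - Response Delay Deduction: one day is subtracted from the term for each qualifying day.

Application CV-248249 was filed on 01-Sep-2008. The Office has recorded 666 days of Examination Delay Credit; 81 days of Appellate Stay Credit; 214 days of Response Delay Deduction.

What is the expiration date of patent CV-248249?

February 16, 2027

Base term: filing date + 17 years → 1 September 2025.
Examination Delay Credit: +666 days → 29 June 2027.
Appellate Stay Credit: +81 days → 18 September 2027.
Response Delay Deduction: −214 days → 16 February 2027.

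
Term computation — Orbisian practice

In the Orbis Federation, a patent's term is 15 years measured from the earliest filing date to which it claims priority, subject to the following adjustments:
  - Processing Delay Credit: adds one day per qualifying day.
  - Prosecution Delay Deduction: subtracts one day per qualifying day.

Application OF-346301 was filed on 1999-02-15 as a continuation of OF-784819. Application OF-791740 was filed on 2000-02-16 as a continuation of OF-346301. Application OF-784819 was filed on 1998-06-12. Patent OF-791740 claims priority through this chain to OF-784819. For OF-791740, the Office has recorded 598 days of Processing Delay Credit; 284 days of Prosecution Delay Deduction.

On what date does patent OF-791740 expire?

Earliest priority filing: 12 June 1998.
Base term: 12 June 1998 + 15 years → 12 June 2013.
Processing Delay Credit: +598 days → 31 January 2015.
Prosecution Delay Deduction: −284 days → 22 April 2014.

2014-04-22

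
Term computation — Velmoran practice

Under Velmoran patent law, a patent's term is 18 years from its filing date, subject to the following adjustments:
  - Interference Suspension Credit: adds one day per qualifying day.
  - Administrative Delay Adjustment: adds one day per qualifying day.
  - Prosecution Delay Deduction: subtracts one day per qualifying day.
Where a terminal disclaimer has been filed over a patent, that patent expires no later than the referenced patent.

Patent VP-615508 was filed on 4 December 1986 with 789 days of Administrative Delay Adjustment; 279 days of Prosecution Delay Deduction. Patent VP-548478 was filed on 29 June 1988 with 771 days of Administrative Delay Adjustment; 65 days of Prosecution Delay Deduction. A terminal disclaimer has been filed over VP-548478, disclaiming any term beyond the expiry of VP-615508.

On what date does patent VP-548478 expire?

Natural term of VP-548478:
  Base: filing + 18 years → 29 June 2006.
  Administrative Delay Adjustment: +771 days → 8 August 2008.
  Prosecution Delay Deduction: −65 days → 4 June 2008.
Expiry of referenced patent VP-615508:
  Base: filing + 18 years → 4 December 2004.
  Administrative Delay Adjustment: +789 days → 1 February 2007.
  Prosecution Delay Deduction: −279 days → 28 April 2006.
Terminal disclaimer: VP-548478 expires on the earlier of 4 June 2008 and 28 April 2006.

April 28, 2006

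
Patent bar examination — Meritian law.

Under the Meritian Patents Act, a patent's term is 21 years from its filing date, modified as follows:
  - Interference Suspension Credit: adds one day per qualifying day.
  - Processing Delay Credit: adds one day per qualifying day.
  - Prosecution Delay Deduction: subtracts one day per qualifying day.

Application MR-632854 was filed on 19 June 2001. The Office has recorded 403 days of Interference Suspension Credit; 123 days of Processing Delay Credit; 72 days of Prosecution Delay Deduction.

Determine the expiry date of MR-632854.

Base term: filing date + 21 years → 19 June 2022.
Interference Suspension Credit: +403 days → 27 July 2023.
Processing Delay Credit: +123 days → 27 November 2023.
Prosecution Delay Deduction: −72 days → 16 September 2023.

September 16, 2023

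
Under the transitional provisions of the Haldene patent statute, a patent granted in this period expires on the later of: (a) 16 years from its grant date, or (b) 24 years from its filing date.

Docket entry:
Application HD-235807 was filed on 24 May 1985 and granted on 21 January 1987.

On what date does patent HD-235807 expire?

2009-05-24

(a) grant + 16 years → 21 January 2003.
(b) filing + 24 years → 24 May 2009.
Later of the two: 24 May 2009.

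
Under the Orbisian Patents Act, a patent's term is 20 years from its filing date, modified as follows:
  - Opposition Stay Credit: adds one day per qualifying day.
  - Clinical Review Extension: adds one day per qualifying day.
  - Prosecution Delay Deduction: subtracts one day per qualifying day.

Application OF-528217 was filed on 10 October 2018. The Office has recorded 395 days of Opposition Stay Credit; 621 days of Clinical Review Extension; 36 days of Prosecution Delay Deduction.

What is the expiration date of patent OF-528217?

2041-06-16

Base term: filing date + 20 years → 10 October 2038.
Opposition Stay Credit: +395 days → 9 November 2039.
Clinical Review Extension: +621 days → 22 July 2041.
Prosecution Delay Deduction: −36 days → 16 June 2041.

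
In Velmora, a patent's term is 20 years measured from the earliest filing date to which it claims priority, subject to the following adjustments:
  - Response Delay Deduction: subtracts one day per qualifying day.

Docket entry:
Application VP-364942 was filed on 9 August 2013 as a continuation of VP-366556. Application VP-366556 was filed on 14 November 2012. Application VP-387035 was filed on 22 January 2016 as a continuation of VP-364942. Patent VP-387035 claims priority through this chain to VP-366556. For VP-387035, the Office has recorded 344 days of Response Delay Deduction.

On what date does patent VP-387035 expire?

Earliest priority filing: 14 November 2012.
Base term: 14 November 2012 + 20 years → 14 November 2032.
Response Delay Deduction: −344 days → 6 December 2031.

December 6, 2031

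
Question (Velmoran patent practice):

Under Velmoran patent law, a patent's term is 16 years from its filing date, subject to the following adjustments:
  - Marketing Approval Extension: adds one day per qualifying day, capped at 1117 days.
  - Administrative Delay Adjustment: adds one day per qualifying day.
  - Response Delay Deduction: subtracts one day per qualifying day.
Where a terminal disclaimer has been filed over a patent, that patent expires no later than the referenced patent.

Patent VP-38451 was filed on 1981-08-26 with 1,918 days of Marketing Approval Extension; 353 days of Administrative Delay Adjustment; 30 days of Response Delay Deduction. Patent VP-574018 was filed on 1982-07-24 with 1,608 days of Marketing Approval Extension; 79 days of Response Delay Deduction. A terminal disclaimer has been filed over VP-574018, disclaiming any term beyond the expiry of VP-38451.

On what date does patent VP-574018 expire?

Natural term of VP-574018:
  Base: filing + 16 years → 24 July 1998.
  Marketing Approval Extension: 1608 days claimed exceeds the 1117-day cap, so +1117 days → 14 August 2001.
  Response Delay Deduction: −79 days → 27 May 2001.
Expiry of referenced patent VP-38451:
  Base: filing + 16 years → 26 August 1997.
  Marketing Approval Extension: 1918 days claimed exceeds the 1117-day cap, so +1117 days → 16 September 2000.
  Administrative Delay Adjustment: +353 days → 4 September 2001.
  Response Delay Deduction: −30 days → 5 August 2001.
Terminal disclaimer: VP-574018 expires on the earlier of 27 May 2001 and 5 August 2001.

2001-05-27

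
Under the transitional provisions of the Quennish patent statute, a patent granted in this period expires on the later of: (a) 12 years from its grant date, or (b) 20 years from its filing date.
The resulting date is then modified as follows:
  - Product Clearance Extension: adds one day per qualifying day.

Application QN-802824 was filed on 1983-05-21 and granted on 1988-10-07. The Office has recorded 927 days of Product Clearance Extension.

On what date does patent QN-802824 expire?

(a) grant + 12 years → 7 October 2000.
(b) filing + 20 years → 21 May 2003.
Later of the two: 21 May 2003.
Product Clearance Extension: +927 days → 3 December 2005.

2005-12-03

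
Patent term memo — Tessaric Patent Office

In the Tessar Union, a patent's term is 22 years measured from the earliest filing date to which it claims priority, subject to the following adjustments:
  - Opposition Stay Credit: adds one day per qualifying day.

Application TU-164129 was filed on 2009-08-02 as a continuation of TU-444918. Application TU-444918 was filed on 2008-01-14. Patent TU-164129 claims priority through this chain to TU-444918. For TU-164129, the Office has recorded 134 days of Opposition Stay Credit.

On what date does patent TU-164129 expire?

Earliest priority filing: 14 January 2008.
Base term: 14 January 2008 + 22 years → 14 January 2030.
Opposition Stay Credit: +134 days → 28 May 2030.

May 28, 2030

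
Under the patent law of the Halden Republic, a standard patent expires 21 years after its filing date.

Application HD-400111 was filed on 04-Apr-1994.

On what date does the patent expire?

2015-04-04

Filing date + 21 years → 4 April 2015.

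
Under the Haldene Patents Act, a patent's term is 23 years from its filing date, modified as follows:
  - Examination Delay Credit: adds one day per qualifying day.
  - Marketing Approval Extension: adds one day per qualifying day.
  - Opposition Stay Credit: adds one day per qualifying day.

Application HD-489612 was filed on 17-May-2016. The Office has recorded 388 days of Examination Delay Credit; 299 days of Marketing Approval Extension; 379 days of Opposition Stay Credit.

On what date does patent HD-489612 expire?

2042-04-17

Base term: filing date + 23 years → 17 May 2039.
Examination Delay Credit: +388 days → 8 June 2040.
Marketing Approval Extension: +299 days → 3 April 2041.
Opposition Stay Credit: +379 days → 17 April 2042.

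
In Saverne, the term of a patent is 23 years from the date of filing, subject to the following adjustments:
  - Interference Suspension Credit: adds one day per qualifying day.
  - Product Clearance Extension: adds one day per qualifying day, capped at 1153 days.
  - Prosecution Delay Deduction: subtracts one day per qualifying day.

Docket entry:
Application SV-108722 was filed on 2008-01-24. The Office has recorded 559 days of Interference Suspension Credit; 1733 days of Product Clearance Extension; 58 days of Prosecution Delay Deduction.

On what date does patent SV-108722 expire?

August 5, 2035

Base term: filing date + 23 years → 24 January 2031.
Interference Suspension Credit: +559 days → 5 August 2032.
Product Clearance Extension: 1733 days claimed exceeds the 1153-day cap, so +1153 days → 2 October 2035.
Prosecution Delay Deduction: −58 days → 5 August 2035.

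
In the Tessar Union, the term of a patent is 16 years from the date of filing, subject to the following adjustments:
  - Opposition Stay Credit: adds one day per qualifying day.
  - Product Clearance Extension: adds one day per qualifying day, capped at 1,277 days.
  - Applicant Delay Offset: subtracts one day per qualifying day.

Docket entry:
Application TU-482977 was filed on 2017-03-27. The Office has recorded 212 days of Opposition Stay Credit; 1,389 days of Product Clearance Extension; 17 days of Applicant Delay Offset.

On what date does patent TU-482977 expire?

2037-04-07

Base term: filing date + 16 years → 27 March 2033.
Opposition Stay Credit: +212 days → 25 October 2033.
Product Clearance Extension: 1389 days claimed exceeds the 1277-day cap, so +1277 days → 24 April 2037.
Applicant Delay Offset: −17 days → 7 April 2037.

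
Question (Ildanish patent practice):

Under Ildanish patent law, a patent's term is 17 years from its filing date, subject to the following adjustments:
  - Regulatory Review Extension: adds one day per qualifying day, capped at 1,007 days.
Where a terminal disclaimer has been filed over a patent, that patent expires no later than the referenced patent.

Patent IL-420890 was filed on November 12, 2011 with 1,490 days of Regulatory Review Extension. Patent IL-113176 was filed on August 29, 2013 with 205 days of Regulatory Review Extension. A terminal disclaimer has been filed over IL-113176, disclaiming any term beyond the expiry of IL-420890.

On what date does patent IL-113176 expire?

Natural term of IL-113176:
  Base: filing + 17 years → 29 August 2030.
  Regulatory Review Extension: 205 days (within the 1007-day cap) → +205 days → 22 March 2031.
Expiry of referenced patent IL-420890:
  Base: filing + 17 years → 12 November 2028.
  Regulatory Review Extension: 1490 days claimed exceeds the 1007-day cap, so +1007 days → 16 August 2031.
Terminal disclaimer: IL-113176 expires on the earlier of 22 March 2031 and 16 August 2031.

March 22, 2031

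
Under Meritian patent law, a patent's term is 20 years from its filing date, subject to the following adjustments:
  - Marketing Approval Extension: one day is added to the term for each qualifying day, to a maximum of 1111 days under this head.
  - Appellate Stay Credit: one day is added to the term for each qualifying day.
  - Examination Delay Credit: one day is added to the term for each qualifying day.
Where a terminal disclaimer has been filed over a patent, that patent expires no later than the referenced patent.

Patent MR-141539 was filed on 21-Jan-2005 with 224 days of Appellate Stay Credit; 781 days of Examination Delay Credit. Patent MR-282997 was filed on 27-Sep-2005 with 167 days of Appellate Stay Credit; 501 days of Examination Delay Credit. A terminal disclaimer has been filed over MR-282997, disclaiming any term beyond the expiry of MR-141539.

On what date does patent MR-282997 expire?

July 27, 2027

Natural term of MR-282997:
  Base: filing + 20 years → 27 September 2025.
  Appellate Stay Credit: +167 days → 13 March 2026.
  Examination Delay Credit: +501 days → 27 July 2027.
Expiry of referenced patent MR-141539:
  Base: filing + 20 years → 21 January 2025.
  Appellate Stay Credit: +224 days → 2 September 2025.
  Examination Delay Credit: +781 days → 23 October 2027.
Terminal disclaimer: MR-282997 expires on the earlier of 27 July 2027 and 23 October 2027.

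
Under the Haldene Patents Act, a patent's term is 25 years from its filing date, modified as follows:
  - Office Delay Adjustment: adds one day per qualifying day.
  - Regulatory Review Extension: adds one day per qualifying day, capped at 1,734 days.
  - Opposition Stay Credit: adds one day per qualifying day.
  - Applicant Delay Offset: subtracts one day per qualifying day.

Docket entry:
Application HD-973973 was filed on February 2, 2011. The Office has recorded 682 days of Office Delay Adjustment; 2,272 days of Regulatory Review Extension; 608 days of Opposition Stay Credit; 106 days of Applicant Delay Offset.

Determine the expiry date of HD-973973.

January 29, 2044

Base term: filing date + 25 years → 2 February 2036.
Office Delay Adjustment: +682 days → 15 December 2037.
Regulatory Review Extension: 2272 days claimed exceeds the 1734-day cap, so +1734 days → 14 September 2042.
Opposition Stay Credit: +608 days → 14 May 2044.
Applicant Delay Offset: −106 days → 29 January 2044.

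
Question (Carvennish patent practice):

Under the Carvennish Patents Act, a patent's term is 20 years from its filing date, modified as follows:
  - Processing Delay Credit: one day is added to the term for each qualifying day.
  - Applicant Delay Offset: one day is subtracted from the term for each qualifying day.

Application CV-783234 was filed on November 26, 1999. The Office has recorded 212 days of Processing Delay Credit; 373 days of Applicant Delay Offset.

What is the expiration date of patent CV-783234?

Base term: filing date + 20 years → 26 November 2019.
Processing Delay Credit: +212 days → 25 June 2020.
Applicant Delay Offset: −373 days → 18 June 2019.

2019-06-18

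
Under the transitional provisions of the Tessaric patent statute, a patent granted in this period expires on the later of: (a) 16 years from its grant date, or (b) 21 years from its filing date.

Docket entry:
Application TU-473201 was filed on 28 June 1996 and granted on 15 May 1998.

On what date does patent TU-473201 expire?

(a) grant + 16 years → 15 May 2014.
(b) filing + 21 years → 28 June 2017.
Later of the two: 28 June 2017.

June 28, 2017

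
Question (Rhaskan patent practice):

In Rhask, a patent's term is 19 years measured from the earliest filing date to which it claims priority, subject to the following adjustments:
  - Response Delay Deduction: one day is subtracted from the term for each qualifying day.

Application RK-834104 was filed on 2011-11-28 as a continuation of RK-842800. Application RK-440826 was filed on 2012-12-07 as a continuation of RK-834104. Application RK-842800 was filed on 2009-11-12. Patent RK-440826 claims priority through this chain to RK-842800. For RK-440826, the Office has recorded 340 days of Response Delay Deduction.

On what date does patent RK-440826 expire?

Earliest priority filing: 12 November 2009.
Base term: 12 November 2009 + 19 years → 12 November 2028.
Response Delay Deduction: −340 days → 8 December 2027.

2027-12-08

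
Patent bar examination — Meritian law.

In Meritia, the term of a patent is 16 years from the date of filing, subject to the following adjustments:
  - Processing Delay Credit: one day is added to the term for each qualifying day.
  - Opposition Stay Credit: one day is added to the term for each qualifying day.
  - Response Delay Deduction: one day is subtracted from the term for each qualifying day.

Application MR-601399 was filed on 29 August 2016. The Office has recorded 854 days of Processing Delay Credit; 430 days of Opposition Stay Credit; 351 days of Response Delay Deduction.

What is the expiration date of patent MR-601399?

Base term: filing date + 16 years → 29 August 2032.
Processing Delay Credit: +854 days → 31 December 2034.
Opposition Stay Credit: +430 days → 5 March 2036.
Response Delay Deduction: −351 days → 20 March 2035.

March 20, 2035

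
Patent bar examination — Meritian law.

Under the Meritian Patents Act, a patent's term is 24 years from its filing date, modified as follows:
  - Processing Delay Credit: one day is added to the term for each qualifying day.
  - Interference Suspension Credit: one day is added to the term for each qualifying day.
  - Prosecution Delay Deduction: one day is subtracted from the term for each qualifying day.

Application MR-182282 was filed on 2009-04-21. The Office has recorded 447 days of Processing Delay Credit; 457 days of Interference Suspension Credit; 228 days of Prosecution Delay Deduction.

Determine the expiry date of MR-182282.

Base term: filing date + 24 years → 21 April 2033.
Processing Delay Credit: +447 days → 12 July 2034.
Interference Suspension Credit: +457 days → 12 October 2035.
Prosecution Delay Deduction: −228 days → 26 February 2035.

2035-02-26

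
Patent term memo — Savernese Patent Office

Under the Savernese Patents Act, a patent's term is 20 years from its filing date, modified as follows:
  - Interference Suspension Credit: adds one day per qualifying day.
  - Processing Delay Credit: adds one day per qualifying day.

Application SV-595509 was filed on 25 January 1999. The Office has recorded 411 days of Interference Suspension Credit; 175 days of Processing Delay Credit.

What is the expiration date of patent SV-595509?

Base term: filing date + 20 years → 25 January 2019.
Interference Suspension Credit: +411 days → 11 March 2020.
Processing Delay Credit: +175 days → 2 September 2020.

September 2, 2020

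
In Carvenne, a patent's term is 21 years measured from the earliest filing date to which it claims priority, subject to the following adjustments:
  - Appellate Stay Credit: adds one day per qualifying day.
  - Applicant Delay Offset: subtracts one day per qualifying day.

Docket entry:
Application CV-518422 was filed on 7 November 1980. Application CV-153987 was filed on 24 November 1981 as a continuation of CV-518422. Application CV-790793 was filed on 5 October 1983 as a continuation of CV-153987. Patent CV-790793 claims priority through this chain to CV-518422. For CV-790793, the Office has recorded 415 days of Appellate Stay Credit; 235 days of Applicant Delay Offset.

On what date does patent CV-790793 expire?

May 6, 2002

Earliest priority filing: 7 November 1980.
Base term: 7 November 1980 + 21 years → 7 November 2001.
Appellate Stay Credit: +415 days → 27 December 2002.
Applicant Delay Offset: −235 days → 6 May 2002.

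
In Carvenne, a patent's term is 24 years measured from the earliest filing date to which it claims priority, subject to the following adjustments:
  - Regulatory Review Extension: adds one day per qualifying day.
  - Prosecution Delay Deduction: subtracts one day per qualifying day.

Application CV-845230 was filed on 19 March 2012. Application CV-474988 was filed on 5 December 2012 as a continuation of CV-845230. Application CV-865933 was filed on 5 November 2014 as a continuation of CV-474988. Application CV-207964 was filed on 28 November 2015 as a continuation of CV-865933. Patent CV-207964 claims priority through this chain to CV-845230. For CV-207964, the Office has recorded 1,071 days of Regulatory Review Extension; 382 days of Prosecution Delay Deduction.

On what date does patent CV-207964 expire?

February 6, 2038

Earliest priority filing: 19 March 2012.
Base term: 19 March 2012 + 24 years → 19 March 2036.
Regulatory Review Extension: +1071 days → 23 February 2039.
Prosecution Delay Deduction: −382 days → 6 February 2038.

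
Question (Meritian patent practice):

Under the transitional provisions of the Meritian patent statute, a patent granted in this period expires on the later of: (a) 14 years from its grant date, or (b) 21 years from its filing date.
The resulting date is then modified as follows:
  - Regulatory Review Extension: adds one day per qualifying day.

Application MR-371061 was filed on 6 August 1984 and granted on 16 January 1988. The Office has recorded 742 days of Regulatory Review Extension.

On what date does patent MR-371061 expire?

2007-08-18

(a) grant + 14 years → 16 January 2002.
(b) filing + 21 years → 6 August 2005.
Later of the two: 6 August 2005.
Regulatory Review Extension: +742 days → 18 August 2007.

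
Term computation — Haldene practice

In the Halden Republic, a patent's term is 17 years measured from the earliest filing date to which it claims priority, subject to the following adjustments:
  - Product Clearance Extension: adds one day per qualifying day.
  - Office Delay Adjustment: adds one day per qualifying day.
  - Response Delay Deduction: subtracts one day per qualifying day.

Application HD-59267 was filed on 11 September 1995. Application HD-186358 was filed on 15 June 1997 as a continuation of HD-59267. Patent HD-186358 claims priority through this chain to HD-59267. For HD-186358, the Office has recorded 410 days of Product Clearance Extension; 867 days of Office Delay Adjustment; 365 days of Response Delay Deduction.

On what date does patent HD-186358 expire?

Earliest priority filing: 11 September 1995.
Base term: 11 September 1995 + 17 years → 11 September 2012.
Product Clearance Extension: +410 days → 26 October 2013.
Office Delay Adjustment: +867 days → 11 March 2016.
Response Delay Deduction: −365 days → 12 March 2015.

March 12, 2015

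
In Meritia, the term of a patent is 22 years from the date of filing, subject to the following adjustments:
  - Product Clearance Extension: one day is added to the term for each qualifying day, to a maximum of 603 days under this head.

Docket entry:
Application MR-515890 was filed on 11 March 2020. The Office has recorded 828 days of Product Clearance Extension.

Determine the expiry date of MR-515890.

November 4, 2043

Base term: filing date + 22 years → 11 March 2042.
Product Clearance Extension: 828 days claimed exceeds the 603-day cap, so +603 days → 4 November 2043.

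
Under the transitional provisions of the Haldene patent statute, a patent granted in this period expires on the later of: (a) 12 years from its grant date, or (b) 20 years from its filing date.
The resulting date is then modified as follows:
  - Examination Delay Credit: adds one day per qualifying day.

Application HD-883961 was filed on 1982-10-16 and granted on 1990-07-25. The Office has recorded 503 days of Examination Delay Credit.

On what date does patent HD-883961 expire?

(a) grant + 12 years → 25 July 2002.
(b) filing + 20 years → 16 October 2002.
Later of the two: 16 October 2002.
Examination Delay Credit: +503 days → 2 March 2004.

March 2, 2004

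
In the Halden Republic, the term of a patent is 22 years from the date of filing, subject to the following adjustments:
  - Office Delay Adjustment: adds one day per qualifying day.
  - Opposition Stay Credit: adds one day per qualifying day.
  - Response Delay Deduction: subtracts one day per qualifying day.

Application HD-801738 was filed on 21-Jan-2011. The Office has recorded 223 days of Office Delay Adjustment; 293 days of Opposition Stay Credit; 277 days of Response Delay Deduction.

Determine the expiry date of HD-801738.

September 17, 2033

Base term: filing date + 22 years → 21 January 2033.
Office Delay Adjustment: +223 days → 1 September 2033.
Opposition Stay Credit: +293 days → 21 June 2034.
Response Delay Deduction: −277 days → 17 September 2033.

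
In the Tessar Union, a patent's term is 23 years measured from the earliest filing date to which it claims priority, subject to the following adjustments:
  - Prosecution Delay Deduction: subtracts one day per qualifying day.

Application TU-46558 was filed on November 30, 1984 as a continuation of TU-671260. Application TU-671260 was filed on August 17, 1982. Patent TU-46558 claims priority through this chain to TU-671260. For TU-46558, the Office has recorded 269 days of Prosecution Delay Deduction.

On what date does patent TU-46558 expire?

Earliest priority filing: 17 August 1982.
Base term: 17 August 1982 + 23 years → 17 August 2005.
Prosecution Delay Deduction: −269 days → 21 November 2004.

2004-11-21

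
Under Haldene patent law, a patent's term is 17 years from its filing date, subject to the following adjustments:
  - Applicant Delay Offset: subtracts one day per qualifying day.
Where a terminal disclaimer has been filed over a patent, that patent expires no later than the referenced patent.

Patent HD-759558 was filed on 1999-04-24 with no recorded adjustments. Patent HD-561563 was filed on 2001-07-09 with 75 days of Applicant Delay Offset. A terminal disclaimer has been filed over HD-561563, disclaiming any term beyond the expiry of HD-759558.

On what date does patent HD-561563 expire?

Natural term of HD-561563:
  Base: filing + 17 years → 9 July 2018.
  Applicant Delay Offset: −75 days → 25 April 2018.
Expiry of referenced patent HD-759558:
  Base: filing + 17 years → 24 April 2016.
Terminal disclaimer: HD-561563 expires on the earlier of 25 April 2018 and 24 April 2016.

April 24, 2016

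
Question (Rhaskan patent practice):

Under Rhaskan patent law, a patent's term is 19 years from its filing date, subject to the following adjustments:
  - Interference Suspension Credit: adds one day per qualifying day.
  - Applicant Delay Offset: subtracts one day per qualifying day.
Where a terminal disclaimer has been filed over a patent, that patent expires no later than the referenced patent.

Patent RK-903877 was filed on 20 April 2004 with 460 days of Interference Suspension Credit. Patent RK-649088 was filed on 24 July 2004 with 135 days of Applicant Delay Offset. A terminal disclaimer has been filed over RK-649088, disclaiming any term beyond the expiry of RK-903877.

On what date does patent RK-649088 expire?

March 11, 2023

Natural term of RK-649088:
  Base: filing + 19 years → 24 July 2023.
  Applicant Delay Offset: −135 days → 11 March 2023.
Expiry of referenced patent RK-903877:
  Base: filing + 19 years → 20 April 2023.
  Interference Suspension Credit: +460 days → 23 July 2024.
Terminal disclaimer: RK-649088 expires on the earlier of 11 March 2023 and 23 July 2024.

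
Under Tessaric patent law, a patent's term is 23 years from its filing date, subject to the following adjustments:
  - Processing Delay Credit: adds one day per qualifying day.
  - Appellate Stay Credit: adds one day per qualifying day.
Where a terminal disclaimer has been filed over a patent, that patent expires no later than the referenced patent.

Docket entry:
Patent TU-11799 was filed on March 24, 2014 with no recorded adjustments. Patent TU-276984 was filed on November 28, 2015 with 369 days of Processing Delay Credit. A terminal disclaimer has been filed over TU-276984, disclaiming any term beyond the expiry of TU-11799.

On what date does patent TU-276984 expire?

Natural term of TU-276984:
  Base: filing + 23 years → 28 November 2038.
  Processing Delay Credit: +369 days → 2 December 2039.
Expiry of referenced patent TU-11799:
  Base: filing + 23 years → 24 March 2037.
Terminal disclaimer: TU-276984 expires on the earlier of 2 December 2039 and 24 March 2037.

March 24, 2037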